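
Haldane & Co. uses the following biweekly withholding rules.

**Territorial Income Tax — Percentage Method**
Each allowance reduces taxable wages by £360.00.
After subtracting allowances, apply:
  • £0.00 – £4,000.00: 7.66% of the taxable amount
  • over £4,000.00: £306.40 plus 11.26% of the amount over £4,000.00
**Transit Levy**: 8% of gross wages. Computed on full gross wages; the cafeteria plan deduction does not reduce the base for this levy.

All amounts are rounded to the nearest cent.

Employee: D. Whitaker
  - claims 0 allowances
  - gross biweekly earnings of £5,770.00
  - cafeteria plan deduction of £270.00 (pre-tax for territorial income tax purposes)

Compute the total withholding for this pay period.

Territorial Income Tax: taxable = £5,770.00 − £270.00 = £5,500.00
  £306.40 + 11.26% × (£5,500.00 − £4,000.00) = £306.40 + 11.26% × £1,500.00 = £475.30
Transit Levy: 8% × £5,770.00 = £461.60
Total: £475.30 + £461.60 = £936.90

£936.90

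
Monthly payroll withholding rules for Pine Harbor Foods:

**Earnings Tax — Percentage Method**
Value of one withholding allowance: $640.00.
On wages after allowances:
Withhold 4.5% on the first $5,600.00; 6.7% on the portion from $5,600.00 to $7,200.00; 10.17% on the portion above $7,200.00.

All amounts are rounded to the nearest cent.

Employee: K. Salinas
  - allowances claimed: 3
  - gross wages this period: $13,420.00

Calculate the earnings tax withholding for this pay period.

Earnings Tax: taxable = $13,420.00 − 3×$640.00 = $11,500.00
  $359.20 + 10.17% × ($11,500.00 − $7,200.00) = $359.20 + 10.17% × $4,300.00 = $796.51

$796.51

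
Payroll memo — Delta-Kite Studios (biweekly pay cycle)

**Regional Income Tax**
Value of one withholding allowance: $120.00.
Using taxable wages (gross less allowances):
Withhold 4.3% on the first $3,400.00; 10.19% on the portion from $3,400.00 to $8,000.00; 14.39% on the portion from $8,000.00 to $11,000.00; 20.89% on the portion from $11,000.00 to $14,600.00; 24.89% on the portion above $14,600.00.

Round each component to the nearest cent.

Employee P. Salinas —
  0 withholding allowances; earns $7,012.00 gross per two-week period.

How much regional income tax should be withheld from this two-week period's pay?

Regional Income Tax: taxable = $7,012.00
  $146.20 + 10.19% × ($7,012.00 − $3,400.00) = $146.20 + 10.19% × $3,612.00 = $514.26

$514.26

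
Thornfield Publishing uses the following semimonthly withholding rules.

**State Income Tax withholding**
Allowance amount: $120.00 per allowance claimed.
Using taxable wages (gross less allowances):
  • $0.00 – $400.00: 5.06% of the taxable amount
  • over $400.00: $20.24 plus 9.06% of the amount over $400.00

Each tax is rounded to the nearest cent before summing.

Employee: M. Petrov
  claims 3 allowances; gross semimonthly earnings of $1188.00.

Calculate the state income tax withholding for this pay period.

$59.02

State Income Tax: taxable = $1188.00 − 3×$120.00 = $828.00
  $20.24 + 9.06% × ($828.00 − $400.00) = $20.24 + 9.06% × $428.00 = $59.02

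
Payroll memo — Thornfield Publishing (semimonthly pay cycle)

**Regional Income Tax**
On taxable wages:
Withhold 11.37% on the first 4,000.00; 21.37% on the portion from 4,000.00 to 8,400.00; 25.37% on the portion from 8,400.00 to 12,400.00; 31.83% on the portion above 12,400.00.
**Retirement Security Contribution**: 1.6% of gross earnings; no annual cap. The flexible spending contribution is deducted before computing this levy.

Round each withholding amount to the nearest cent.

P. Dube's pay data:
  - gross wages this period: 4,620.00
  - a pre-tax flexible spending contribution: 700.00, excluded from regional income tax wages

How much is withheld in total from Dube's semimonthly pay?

Regional Income Tax: taxable = 4,620.00 − 700.00 = 3,920.00
  11.37% × 3,920.00 = 445.70
Retirement Security Contribution: 1.6% × 3,920.00 = 62.72
Total: 445.70 + 62.72 = 508.42

508.42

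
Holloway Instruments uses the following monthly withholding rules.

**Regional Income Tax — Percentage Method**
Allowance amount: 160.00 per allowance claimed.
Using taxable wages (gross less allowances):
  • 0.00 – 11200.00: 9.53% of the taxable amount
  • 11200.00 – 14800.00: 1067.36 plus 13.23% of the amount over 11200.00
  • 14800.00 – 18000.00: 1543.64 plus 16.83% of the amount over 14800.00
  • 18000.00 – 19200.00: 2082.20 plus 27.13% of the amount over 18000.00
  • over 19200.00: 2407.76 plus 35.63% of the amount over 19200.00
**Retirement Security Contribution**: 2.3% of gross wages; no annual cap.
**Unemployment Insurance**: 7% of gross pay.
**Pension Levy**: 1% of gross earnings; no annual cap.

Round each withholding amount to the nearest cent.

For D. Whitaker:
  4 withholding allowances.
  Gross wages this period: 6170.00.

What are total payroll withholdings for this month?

1162.52

Regional Income Tax: taxable = 6170.00 − 4×160.00 = 5530.00
  9.53% × 5530.00 = 527.01
Retirement Security Contribution: 2.3% × 6170.00 = 141.91
Unemployment Insurance: 7% × 6170.00 = 431.90
Pension Levy: 1% × 6170.00 = 61.70
Total: 527.01 + 141.91 + 431.90 + 61.70 = 1162.52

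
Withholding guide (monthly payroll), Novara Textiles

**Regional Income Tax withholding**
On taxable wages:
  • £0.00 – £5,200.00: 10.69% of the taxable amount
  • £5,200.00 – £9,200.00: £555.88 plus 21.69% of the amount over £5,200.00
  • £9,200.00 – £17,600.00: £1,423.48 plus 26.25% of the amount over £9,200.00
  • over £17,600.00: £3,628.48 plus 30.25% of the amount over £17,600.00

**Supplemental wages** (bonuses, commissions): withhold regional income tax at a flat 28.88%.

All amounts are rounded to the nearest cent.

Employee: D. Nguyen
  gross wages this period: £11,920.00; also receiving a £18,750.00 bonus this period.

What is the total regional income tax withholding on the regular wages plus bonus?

£7,552.48

Regional Income Tax: taxable = £11,920.00
  £1,423.48 + 26.25% × (£11,920.00 − £9,200.00) = £1,423.48 + 26.25% × £2,720.00 = £2,137.48
Supplemental (28.88% flat on bonus): 28.88% × £18,750.00 = £5,415.00
Total regional income tax: £2,137.48 + £5,415.00 = £7,552.48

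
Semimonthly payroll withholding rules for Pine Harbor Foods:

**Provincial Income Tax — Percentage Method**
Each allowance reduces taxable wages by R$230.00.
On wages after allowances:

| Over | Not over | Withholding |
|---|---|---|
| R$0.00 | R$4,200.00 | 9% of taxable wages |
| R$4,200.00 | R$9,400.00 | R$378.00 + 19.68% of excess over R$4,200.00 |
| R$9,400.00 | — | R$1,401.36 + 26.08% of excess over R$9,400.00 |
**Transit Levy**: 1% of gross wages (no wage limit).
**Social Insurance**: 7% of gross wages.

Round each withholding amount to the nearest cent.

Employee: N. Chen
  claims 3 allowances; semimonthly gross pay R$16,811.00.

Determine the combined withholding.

R$4,499.08

Provincial Income Tax: taxable = R$16,811.00 − 3×R$230.00 = R$16,121.00
  R$1,401.36 + 26.08% × (R$16,121.00 − R$9,400.00) = R$1,401.36 + 26.08% × R$6,721.00 = R$3,154.20
Transit Levy: 1% × R$16,811.00 = R$168.11
Social Insurance: 7% × R$16,811.00 = R$1,176.77
Total: R$3,154.20 + R$168.11 + R$1,176.77 = R$4,499.08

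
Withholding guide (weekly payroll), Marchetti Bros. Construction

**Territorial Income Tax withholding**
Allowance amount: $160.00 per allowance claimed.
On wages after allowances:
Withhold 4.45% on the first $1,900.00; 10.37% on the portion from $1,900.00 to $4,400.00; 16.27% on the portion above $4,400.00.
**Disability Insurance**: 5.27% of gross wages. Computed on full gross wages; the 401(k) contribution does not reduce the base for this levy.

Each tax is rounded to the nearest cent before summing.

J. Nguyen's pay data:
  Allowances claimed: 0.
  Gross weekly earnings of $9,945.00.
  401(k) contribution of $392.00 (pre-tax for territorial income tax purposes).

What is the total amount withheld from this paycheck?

Territorial Income Tax: taxable = $9,945.00 − $392.00 = $9,553.00
  $343.80 + 16.27% × ($9,553.00 − $4,400.00) = $343.80 + 16.27% × $5,153.00 = $1,182.19
Disability Insurance: 5.27% × $9,945.00 = $524.10
Total: $1,182.19 + $524.10 = $1,706.29

$1,706.29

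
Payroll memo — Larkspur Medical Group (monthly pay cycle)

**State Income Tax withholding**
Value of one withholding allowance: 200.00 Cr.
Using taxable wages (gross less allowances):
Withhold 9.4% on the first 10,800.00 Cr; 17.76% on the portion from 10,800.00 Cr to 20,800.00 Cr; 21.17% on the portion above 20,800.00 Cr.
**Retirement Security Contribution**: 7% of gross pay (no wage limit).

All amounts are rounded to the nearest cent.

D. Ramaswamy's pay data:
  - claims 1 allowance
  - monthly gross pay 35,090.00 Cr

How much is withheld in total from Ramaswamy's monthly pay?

State Income Tax: taxable = 35,090.00 Cr − 1×200.00 Cr = 34,890.00 Cr
  2,791.20 Cr + 21.17% × (34,890.00 Cr − 20,800.00 Cr) = 2,791.20 Cr + 21.17% × 14,090.00 Cr = 5,774.05 Cr
Retirement Security Contribution: 7% × 35,090.00 Cr = 2,456.30 Cr
Total: 5,774.05 Cr + 2,456.30 Cr = 8,230.35 Cr

8,230.35 Cr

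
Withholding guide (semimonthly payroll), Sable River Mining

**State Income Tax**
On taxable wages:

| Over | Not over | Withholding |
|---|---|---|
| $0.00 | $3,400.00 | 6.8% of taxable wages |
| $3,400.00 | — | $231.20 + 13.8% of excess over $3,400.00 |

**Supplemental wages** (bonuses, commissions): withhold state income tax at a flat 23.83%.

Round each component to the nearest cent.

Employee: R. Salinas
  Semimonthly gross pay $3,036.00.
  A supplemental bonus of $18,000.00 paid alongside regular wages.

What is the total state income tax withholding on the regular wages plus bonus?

$4,495.85

State Income Tax: taxable = $3,036.00
  6.8% × $3,036.00 = $206.45
Supplemental (23.83% flat on bonus): 23.83% × $18,000.00 = $4,289.40
Total state income tax: $206.45 + $4,289.40 = $4,495.85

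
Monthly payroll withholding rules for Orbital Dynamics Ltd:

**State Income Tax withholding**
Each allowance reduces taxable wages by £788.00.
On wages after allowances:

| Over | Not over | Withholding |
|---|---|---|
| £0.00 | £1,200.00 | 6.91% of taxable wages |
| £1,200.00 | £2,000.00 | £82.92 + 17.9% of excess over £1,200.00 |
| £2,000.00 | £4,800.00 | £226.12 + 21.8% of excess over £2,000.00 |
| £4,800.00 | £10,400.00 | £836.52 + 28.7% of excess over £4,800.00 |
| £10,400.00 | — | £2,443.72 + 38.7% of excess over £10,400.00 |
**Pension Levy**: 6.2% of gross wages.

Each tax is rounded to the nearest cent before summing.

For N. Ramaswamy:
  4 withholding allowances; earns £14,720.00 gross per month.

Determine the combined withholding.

£3,808.38

State Income Tax: taxable = £14,720.00 − 4×£788.00 = £11,568.00
  £2,443.72 + 38.7% × (£11,568.00 − £10,400.00) = £2,443.72 + 38.7% × £1,168.00 = £2,895.74
Pension Levy: 6.2% × £14,720.00 = £912.64
Total: £2,895.74 + £912.64 = £3,808.38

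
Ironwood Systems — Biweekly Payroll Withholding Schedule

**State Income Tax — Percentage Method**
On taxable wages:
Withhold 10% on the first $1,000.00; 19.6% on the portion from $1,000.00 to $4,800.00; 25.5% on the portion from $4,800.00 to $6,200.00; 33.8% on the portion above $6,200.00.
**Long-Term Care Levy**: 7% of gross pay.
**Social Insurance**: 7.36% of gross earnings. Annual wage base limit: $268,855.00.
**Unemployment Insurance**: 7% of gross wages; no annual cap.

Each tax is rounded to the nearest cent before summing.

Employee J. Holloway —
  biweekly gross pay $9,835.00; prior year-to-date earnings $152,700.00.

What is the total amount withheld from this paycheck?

State Income Tax: taxable = $9,835.00
  $1,201.80 + 33.8% × ($9,835.00 − $6,200.00) = $1,201.80 + 33.8% × $3,635.00 = $2,430.43
Long-Term Care Levy: 7% × $9,835.00 = $688.45
Social Insurance: 7.36% × $9,835.00 = $723.86
Unemployment Insurance: 7% × $9,835.00 = $688.45
Total: $2,430.43 + $688.45 + $723.86 + $688.45 = $4,531.19

$4,531.19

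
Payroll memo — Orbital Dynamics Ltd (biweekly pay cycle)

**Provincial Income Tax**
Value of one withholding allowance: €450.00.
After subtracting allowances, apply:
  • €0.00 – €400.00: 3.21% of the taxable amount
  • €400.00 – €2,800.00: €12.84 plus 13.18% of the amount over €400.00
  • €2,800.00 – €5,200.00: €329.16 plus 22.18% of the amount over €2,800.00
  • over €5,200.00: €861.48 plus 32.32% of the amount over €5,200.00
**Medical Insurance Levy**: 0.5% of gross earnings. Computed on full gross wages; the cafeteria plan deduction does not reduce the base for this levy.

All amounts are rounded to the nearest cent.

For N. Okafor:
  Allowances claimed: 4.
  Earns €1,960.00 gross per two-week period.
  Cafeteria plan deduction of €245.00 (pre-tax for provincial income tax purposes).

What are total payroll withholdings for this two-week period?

€9.80

Provincial Income Tax: taxable = €1,960.00 − €245.00 − 4×€450.00 = €-85.00
  Taxable ≤ 0 → €0.00
Medical Insurance Levy: 0.5% × €1,960.00 = €9.80
Total: €0.00 + €9.80 = €9.80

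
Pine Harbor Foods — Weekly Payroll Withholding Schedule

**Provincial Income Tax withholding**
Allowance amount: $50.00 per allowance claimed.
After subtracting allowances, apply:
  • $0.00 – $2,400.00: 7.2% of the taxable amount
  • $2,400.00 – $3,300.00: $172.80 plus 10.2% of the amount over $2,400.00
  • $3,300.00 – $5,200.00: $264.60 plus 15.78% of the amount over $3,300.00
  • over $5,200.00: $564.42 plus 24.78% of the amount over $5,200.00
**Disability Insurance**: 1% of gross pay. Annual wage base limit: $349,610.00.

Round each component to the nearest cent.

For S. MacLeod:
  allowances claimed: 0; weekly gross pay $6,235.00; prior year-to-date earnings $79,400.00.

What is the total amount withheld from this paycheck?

$883.24

Provincial Income Tax: taxable = $6,235.00
  $564.42 + 24.78% × ($6,235.00 − $5,200.00) = $564.42 + 24.78% × $1,035.00 = $820.89
Disability Insurance: 1% × $6,235.00 = $62.35
Total: $820.89 + $62.35 = $883.24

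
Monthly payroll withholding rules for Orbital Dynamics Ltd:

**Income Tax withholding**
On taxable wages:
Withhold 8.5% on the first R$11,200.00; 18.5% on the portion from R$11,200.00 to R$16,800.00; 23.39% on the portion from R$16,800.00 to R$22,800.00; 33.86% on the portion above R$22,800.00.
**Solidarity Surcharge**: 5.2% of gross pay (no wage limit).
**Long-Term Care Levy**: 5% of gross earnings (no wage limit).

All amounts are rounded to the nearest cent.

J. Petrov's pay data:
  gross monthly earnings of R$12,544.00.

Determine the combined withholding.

Income Tax: taxable = R$12,544.00
  R$952.00 + 18.5% × (R$12,544.00 − R$11,200.00) = R$952.00 + 18.5% × R$1,344.00 = R$1,200.64
Solidarity Surcharge: 5.2% × R$12,544.00 = R$652.29
Long-Term Care Levy: 5% × R$12,544.00 = R$627.20
Total: R$1,200.64 + R$652.29 + R$627.20 = R$2,480.13

R$2,480.13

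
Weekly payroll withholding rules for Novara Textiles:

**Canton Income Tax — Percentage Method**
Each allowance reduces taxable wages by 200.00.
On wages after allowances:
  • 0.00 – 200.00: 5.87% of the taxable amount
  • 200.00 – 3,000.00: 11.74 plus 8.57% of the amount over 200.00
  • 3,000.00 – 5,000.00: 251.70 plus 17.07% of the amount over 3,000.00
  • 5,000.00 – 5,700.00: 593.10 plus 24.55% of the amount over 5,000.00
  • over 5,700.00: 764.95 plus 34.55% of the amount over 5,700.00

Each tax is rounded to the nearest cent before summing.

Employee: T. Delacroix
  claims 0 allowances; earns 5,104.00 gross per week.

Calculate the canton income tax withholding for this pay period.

618.63

Canton Income Tax: taxable = 5,104.00
  593.10 + 24.55% × (5,104.00 − 5,000.00) = 593.10 + 24.55% × 104.00 = 618.63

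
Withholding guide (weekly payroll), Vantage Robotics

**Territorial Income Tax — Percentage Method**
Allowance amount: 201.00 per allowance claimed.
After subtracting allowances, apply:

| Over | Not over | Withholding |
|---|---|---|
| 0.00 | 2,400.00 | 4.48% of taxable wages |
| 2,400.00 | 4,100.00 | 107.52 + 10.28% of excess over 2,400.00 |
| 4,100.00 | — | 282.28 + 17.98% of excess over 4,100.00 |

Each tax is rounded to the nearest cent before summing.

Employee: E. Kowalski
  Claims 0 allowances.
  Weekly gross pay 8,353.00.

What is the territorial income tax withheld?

1,046.97

Territorial Income Tax: taxable = 8,353.00
  282.28 + 17.98% × (8,353.00 − 4,100.00) = 282.28 + 17.98% × 4,253.00 = 1,046.97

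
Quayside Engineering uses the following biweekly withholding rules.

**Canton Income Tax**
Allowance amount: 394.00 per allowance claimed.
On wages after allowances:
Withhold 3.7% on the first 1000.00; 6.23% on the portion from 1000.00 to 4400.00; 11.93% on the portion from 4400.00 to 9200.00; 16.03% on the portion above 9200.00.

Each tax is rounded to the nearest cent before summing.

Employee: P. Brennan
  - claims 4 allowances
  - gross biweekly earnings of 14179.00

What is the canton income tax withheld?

Canton Income Tax: taxable = 14179.00 − 4×394.00 = 12603.00
  821.46 + 16.03% × (12603.00 − 9200.00) = 821.46 + 16.03% × 3403.00 = 1366.96

1366.96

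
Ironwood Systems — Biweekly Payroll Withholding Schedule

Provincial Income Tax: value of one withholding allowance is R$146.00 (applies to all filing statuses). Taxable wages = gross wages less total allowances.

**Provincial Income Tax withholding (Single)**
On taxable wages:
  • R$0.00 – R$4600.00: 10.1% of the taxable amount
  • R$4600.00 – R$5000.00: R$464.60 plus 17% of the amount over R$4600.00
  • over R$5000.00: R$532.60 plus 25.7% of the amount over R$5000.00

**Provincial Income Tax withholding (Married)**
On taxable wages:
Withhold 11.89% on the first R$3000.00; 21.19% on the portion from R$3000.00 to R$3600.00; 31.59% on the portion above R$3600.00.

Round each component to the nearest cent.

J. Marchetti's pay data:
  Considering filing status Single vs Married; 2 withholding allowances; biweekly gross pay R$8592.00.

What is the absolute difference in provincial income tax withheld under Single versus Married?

Provincial Income Tax (Single): taxable = R$8592.00 − 2×R$146.00 = R$8300.00
  R$532.60 + 25.7% × (R$8300.00 − R$5000.00) = R$532.60 + 25.7% × R$3300.00 = R$1380.70
Provincial Income Tax (Married): taxable = R$8592.00 − 2×R$146.00 = R$8300.00
  R$483.84 + 31.59% × (R$8300.00 − R$3600.00) = R$483.84 + 31.59% × R$4700.00 = R$1968.57
Difference: |R$1380.70 − R$1968.57| = R$587.87 (higher under Married)

R$587.87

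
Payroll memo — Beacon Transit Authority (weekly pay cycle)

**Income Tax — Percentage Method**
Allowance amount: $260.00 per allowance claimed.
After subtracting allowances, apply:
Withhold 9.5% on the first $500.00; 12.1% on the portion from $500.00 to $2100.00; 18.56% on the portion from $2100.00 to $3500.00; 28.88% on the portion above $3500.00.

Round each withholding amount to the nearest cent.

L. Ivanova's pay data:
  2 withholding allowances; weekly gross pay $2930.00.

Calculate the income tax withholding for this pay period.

Income Tax: taxable = $2930.00 − 2×$260.00 = $2410.00
  $241.10 + 18.56% × ($2410.00 − $2100.00) = $241.10 + 18.56% × $310.00 = $298.64

$298.64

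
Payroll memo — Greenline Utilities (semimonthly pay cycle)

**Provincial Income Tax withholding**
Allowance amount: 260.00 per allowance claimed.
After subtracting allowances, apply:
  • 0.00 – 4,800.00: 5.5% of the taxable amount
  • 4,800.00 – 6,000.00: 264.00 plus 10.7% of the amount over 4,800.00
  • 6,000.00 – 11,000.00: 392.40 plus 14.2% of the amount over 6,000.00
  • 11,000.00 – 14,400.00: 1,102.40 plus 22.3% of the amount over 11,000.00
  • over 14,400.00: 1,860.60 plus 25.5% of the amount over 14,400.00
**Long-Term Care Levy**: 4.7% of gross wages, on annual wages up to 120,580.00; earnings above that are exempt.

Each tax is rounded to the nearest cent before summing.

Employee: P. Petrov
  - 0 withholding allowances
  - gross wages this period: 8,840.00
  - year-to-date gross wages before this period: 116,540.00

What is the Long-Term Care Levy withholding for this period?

Long-Term Care Levy: cap 120,580.00 − YTD 116,540.00 = 4,040.00 subject; 4.7% × 4,040.00 = 189.88

189.88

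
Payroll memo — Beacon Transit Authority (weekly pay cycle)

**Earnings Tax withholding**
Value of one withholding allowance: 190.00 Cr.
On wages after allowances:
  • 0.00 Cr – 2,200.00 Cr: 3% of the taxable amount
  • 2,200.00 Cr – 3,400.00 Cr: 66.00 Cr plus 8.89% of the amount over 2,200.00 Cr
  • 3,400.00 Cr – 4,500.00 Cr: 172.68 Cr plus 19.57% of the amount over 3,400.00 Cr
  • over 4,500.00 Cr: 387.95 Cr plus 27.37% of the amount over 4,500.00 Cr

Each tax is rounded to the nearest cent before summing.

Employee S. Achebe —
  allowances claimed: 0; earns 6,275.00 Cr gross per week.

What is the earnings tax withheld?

Earnings Tax: taxable = 6,275.00 Cr
  387.95 Cr + 27.37% × (6,275.00 Cr − 4,500.00 Cr) = 387.95 Cr + 27.37% × 1,775.00 Cr = 873.77 Cr

873.77 Cr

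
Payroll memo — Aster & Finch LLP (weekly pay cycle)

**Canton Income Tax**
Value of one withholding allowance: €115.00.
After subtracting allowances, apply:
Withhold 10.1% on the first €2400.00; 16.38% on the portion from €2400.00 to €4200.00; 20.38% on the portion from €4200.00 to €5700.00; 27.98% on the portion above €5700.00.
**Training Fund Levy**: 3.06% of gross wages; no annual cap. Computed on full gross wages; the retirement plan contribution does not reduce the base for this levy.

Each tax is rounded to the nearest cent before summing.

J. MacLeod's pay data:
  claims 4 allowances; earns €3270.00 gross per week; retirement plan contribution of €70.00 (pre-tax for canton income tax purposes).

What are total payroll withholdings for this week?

€398.15

Canton Income Tax: taxable = €3270.00 − €70.00 − 4×€115.00 = €2740.00
  €242.40 + 16.38% × (€2740.00 − €2400.00) = €242.40 + 16.38% × €340.00 = €298.09
Training Fund Levy: 3.06% × €3270.00 = €100.06
Total: €298.09 + €100.06 = €398.15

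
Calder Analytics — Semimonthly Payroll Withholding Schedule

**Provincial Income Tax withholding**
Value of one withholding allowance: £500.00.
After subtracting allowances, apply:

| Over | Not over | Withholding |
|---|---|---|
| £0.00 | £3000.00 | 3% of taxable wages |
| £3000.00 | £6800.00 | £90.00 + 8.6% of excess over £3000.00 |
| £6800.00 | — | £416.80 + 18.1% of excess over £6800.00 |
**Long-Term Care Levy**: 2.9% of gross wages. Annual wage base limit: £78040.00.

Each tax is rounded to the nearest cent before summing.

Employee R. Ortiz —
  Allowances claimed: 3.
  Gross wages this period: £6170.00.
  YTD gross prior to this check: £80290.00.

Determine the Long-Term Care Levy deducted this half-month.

Long-Term Care Levy: YTD £80290.00 ≥ cap £78040.00 → £0.00

£0.00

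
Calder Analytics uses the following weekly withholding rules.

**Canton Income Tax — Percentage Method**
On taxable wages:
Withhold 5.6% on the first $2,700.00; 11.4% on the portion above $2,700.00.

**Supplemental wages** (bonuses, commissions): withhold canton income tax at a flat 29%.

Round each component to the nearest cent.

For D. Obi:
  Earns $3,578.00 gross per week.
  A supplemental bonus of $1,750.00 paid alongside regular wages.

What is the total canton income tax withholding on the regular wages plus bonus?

Canton Income Tax: taxable = $3,578.00
  $151.20 + 11.4% × ($3,578.00 − $2,700.00) = $151.20 + 11.4% × $878.00 = $251.29
Supplemental (29% flat on bonus): 29% × $1,750.00 = $507.50
Total canton income tax: $251.29 + $507.50 = $758.79

$758.79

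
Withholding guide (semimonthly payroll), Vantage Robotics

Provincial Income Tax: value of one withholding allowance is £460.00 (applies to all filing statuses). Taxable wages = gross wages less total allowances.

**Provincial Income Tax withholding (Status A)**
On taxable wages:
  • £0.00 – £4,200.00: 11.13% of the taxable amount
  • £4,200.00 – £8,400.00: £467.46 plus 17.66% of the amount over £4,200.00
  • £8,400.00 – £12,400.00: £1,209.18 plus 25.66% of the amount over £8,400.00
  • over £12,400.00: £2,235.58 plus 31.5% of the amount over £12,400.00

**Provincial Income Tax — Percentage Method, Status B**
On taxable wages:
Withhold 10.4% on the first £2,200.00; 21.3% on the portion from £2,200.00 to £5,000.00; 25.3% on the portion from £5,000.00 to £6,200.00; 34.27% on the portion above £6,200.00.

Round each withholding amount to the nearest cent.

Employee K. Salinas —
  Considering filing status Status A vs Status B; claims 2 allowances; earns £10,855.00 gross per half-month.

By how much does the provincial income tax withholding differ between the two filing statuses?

Provincial Income Tax (Status A): taxable = £10,855.00 − 2×£460.00 = £9,935.00
  £1,209.18 + 25.66% × (£9,935.00 − £8,400.00) = £1,209.18 + 25.66% × £1,535.00 = £1,603.06
Provincial Income Tax (Status B): taxable = £10,855.00 − 2×£460.00 = £9,935.00
  £1,128.80 + 34.27% × (£9,935.00 − £6,200.00) = £1,128.80 + 34.27% × £3,735.00 = £2,408.78
Difference: |£1,603.06 − £2,408.78| = £805.72 (higher under Status B)

£805.72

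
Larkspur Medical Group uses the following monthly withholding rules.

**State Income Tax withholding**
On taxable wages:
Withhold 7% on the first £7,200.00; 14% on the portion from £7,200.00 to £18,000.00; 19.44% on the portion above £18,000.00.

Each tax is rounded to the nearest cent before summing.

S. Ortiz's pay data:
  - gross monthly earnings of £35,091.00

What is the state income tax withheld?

State Income Tax: taxable = £35,091.00
  £2,016.00 + 19.44% × (£35,091.00 − £18,000.00) = £2,016.00 + 19.44% × £17,091.00 = £5,338.49

£5,338.49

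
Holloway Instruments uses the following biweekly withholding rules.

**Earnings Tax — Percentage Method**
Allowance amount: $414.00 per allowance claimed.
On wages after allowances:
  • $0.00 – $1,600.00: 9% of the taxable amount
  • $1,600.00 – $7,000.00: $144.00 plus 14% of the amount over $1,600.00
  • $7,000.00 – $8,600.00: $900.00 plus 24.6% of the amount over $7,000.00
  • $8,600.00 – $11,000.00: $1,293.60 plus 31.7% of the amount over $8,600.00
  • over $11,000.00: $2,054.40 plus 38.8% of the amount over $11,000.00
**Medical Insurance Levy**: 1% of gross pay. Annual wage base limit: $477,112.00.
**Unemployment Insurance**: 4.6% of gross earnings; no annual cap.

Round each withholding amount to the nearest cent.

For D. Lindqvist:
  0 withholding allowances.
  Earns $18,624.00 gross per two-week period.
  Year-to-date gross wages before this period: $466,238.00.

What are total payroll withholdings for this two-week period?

$5,977.95

Earnings Tax: taxable = $18,624.00
  $2,054.40 + 38.8% × ($18,624.00 − $11,000.00) = $2,054.40 + 38.8% × $7,624.00 = $5,012.51
Medical Insurance Levy: cap $477,112.00 − YTD $466,238.00 = $10,874.00 subject; 1% × $10,874.00 = $108.74
Unemployment Insurance: 4.6% × $18,624.00 = $856.70
Total: $5,012.51 + $108.74 + $856.70 = $5,977.95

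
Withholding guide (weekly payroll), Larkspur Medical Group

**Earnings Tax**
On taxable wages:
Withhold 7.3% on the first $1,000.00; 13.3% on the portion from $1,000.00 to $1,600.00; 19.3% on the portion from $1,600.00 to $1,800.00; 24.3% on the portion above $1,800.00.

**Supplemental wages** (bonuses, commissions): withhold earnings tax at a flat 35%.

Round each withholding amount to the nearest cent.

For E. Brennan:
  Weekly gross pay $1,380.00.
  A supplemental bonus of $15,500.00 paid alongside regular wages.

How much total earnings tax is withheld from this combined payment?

$5,548.54

Earnings Tax: taxable = $1,380.00
  $73.00 + 13.3% × ($1,380.00 − $1,000.00) = $73.00 + 13.3% × $380.00 = $123.54
Supplemental (35% flat on bonus): 35% × $15,500.00 = $5,425.00
Total earnings tax: $123.54 + $5,425.00 = $5,548.54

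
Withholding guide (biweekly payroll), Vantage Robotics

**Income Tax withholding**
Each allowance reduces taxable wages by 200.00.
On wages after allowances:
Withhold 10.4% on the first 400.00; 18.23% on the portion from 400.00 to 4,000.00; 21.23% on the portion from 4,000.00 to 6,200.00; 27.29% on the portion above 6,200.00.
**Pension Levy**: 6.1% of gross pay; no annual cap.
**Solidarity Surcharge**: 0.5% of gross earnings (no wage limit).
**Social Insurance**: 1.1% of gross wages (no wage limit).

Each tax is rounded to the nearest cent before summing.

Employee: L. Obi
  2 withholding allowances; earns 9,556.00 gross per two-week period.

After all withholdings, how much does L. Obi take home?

Income Tax: taxable = 9,556.00 − 2×200.00 = 9,156.00
  1,164.94 + 27.29% × (9,156.00 − 6,200.00) = 1,164.94 + 27.29% × 2,956.00 = 1,971.63
Pension Levy: 6.1% × 9,556.00 = 582.92
Solidarity Surcharge: 0.5% × 9,556.00 = 47.78
Social Insurance: 1.1% × 9,556.00 = 105.12
Total withheld: 1,971.63 + 582.92 + 47.78 + 105.12 = 2,707.45
Net pay: 9,556.00 − 2,707.45 = 6,848.55

6,848.55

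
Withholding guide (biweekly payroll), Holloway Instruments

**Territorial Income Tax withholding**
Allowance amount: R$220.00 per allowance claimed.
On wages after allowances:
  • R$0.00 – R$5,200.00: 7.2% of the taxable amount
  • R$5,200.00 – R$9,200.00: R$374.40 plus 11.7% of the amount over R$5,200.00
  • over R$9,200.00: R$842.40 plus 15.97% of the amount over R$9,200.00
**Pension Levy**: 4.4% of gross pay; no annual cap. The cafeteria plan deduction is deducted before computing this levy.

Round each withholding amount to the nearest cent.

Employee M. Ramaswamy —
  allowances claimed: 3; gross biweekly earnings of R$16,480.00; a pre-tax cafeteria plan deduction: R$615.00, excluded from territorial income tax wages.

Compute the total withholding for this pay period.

R$2,499.46

Territorial Income Tax: taxable = R$16,480.00 − R$615.00 − 3×R$220.00 = R$15,205.00
  R$842.40 + 15.97% × (R$15,205.00 − R$9,200.00) = R$842.40 + 15.97% × R$6,005.00 = R$1,801.40
Pension Levy: 4.4% × R$15,865.00 = R$698.06
Total: R$1,801.40 + R$698.06 = R$2,499.46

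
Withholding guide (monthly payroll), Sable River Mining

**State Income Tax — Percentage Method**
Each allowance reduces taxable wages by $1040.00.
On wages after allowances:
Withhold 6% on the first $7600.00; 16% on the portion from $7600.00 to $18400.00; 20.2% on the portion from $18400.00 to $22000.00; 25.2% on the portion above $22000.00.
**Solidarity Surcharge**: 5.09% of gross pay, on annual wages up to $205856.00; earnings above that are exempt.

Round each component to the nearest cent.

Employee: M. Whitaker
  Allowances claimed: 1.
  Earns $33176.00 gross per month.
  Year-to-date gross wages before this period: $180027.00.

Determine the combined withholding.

$6780.17

State Income Tax: taxable = $33176.00 − 1×$1040.00 = $32136.00
  $2911.20 + 25.2% × ($32136.00 − $22000.00) = $2911.20 + 25.2% × $10136.00 = $5465.47
Solidarity Surcharge: cap $205856.00 − YTD $180027.00 = $25829.00 subject; 5.09% × $25829.00 = $1314.70
Total: $5465.47 + $1314.70 = $6780.17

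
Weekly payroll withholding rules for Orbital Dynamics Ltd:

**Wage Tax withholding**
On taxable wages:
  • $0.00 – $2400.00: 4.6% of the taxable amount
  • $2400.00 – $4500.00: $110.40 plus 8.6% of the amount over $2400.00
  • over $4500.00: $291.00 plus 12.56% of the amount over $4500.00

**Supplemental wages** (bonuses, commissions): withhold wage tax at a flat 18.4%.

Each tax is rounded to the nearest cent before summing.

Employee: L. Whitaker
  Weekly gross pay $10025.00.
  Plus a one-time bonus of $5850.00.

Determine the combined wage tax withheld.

$2061.34

Wage Tax: taxable = $10025.00
  $291.00 + 12.56% × ($10025.00 − $4500.00) = $291.00 + 12.56% × $5525.00 = $984.94
Supplemental (18.4% flat on bonus): 18.4% × $5850.00 = $1076.40
Total wage tax: $984.94 + $1076.40 = $2061.34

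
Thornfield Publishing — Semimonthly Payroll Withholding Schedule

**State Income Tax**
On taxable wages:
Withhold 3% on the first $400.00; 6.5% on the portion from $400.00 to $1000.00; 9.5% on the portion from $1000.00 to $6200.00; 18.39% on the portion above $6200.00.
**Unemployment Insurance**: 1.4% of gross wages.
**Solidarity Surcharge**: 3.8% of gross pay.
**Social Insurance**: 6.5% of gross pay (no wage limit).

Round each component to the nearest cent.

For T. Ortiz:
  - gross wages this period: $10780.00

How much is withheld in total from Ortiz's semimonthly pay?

$2648.52

State Income Tax: taxable = $10780.00
  $545.00 + 18.39% × ($10780.00 − $6200.00) = $545.00 + 18.39% × $4580.00 = $1387.26
Unemployment Insurance: 1.4% × $10780.00 = $150.92
Solidarity Surcharge: 3.8% × $10780.00 = $409.64
Social Insurance: 6.5% × $10780.00 = $700.70
Total: $1387.26 + $150.92 + $409.64 + $700.70 = $2648.52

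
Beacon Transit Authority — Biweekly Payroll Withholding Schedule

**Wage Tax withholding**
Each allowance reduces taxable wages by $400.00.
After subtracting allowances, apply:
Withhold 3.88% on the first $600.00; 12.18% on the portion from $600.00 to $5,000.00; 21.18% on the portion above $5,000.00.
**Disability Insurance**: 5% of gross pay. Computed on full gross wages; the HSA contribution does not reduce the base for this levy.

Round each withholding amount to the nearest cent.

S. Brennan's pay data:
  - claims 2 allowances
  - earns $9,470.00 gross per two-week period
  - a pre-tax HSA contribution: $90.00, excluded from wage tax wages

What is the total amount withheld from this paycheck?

$1,790.94

Wage Tax: taxable = $9,470.00 − $90.00 − 2×$400.00 = $8,580.00
  $559.20 + 21.18% × ($8,580.00 − $5,000.00) = $559.20 + 21.18% × $3,580.00 = $1,317.44
Disability Insurance: 5% × $9,470.00 = $473.50
Total: $1,317.44 + $473.50 = $1,790.94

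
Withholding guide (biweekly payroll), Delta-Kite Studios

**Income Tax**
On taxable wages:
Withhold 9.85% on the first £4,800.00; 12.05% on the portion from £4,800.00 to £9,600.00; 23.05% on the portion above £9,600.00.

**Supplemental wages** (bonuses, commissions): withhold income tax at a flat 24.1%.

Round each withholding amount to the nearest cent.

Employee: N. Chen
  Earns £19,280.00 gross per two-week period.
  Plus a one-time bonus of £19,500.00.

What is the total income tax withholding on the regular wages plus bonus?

Income Tax: taxable = £19,280.00
  £1,051.20 + 23.05% × (£19,280.00 − £9,600.00) = £1,051.20 + 23.05% × £9,680.00 = £3,282.44
Supplemental (24.1% flat on bonus): 24.1% × £19,500.00 = £4,699.50
Total income tax: £3,282.44 + £4,699.50 = £7,981.94

£7,981.94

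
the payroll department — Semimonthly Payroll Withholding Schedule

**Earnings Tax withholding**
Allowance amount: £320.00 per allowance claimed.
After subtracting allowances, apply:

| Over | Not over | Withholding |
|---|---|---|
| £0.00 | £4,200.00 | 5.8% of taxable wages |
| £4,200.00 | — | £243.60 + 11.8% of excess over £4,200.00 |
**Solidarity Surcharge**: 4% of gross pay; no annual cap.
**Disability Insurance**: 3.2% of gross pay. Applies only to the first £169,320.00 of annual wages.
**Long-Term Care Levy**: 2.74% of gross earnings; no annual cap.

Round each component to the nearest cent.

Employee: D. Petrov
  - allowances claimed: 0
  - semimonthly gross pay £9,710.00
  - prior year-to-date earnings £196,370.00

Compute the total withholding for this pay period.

Earnings Tax: taxable = £9,710.00
  £243.60 + 11.8% × (£9,710.00 − £4,200.00) = £243.60 + 11.8% × £5,510.00 = £893.78
Solidarity Surcharge: 4% × £9,710.00 = £388.40
Disability Insurance: YTD £196,370.00 ≥ cap £169,320.00 → £0.00
Long-Term Care Levy: 2.74% × £9,710.00 = £266.05
Total: £893.78 + £388.40 + £0.00 + £266.05 = £1,548.23

£1,548.23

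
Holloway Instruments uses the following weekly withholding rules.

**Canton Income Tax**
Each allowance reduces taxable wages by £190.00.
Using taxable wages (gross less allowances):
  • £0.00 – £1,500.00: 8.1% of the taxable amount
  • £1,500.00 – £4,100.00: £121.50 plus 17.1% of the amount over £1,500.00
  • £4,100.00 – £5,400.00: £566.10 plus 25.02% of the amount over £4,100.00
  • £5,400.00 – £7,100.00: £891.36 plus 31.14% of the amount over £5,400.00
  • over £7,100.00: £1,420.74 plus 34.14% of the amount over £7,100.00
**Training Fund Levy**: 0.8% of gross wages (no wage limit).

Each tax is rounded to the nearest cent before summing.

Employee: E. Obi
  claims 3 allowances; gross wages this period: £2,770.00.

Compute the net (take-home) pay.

Canton Income Tax: taxable = £2,770.00 − 3×£190.00 = £2,200.00
  £121.50 + 17.1% × (£2,200.00 − £1,500.00) = £121.50 + 17.1% × £700.00 = £241.20
Training Fund Levy: 0.8% × £2,770.00 = £22.16
Total withheld: £241.20 + £22.16 = £263.36
Net pay: £2,770.00 − £263.36 = £2,506.64

£2,506.64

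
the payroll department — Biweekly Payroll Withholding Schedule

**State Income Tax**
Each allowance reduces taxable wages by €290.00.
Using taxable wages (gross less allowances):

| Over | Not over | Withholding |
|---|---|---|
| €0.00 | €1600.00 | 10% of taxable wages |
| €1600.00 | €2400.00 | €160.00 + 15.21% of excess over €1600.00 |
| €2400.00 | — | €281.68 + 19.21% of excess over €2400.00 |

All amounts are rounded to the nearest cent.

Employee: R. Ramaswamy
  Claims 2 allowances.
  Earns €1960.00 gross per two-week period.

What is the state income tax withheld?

€138.00

State Income Tax: taxable = €1960.00 − 2×€290.00 = €1380.00
  10% × €1380.00 = €138.00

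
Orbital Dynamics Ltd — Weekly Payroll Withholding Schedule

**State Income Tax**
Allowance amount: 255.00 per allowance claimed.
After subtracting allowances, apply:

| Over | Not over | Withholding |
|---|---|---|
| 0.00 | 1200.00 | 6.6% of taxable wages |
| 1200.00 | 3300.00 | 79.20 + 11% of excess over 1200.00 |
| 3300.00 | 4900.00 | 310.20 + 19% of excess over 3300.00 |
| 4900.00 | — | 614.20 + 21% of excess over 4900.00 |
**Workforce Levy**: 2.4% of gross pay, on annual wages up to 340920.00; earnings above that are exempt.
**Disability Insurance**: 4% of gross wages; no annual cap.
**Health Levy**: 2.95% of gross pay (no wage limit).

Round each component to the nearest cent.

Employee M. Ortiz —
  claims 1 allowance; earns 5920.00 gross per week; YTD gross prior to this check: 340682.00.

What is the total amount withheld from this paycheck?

State Income Tax: taxable = 5920.00 − 1×255.00 = 5665.00
  614.20 + 21% × (5665.00 − 4900.00) = 614.20 + 21% × 765.00 = 774.85
Workforce Levy: cap 340920.00 − YTD 340682.00 = 238.00 subject; 2.4% × 238.00 = 5.71
Disability Insurance: 4% × 5920.00 = 236.80
Health Levy: 2.95% × 5920.00 = 174.64
Total: 774.85 + 5.71 + 236.80 + 174.64 = 1192.00

1192.00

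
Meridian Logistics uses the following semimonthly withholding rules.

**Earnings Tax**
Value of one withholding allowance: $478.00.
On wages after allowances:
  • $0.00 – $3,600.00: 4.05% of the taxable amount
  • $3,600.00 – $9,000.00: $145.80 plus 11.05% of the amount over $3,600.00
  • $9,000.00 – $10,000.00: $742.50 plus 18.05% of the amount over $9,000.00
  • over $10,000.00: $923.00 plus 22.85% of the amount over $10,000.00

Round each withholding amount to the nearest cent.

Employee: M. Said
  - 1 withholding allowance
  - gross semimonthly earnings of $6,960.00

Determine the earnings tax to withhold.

$464.26

Earnings Tax: taxable = $6,960.00 − 1×$478.00 = $6,482.00
  $145.80 + 11.05% × ($6,482.00 − $3,600.00) = $145.80 + 11.05% × $2,882.00 = $464.26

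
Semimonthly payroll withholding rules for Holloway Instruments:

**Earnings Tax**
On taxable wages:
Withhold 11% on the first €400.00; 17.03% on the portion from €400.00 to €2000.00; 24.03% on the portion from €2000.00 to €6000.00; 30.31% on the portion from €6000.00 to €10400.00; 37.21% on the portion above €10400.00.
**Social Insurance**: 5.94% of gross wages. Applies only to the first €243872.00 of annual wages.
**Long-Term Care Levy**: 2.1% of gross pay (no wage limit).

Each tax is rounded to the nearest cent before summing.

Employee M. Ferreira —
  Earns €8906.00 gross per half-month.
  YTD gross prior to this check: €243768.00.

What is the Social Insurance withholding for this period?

Social Insurance: cap €243872.00 − YTD €243768.00 = €104.00 subject; 5.94% × €104.00 = €6.18

€6.18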